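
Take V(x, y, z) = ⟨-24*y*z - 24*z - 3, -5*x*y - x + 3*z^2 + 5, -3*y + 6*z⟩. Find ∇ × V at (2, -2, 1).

(-9, 24, 33)

(∇×V)₁ = ∂V₃/∂y − ∂V₂/∂z = -6*z - 3
(∇×V)₂ = ∂V₁/∂z − ∂V₃/∂x = -24*y - 24
(∇×V)₃ = ∂V₂/∂x − ∂V₁/∂y = -5*y + 24*z - 1
∇×V = (-6*z - 3, -24*y - 24, -5*y + 24*z - 1)
At (2, -2, 1): (-9, 24, 33).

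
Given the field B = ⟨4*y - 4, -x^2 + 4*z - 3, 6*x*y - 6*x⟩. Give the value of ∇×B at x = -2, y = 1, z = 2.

(-16, 0, 0)

(∇×B)₁ = ∂B₃/∂y − ∂B₂/∂z = 6*x - 4
(∇×B)₂ = ∂B₁/∂z − ∂B₃/∂x = -6*y + 6
(∇×B)₃ = ∂B₂/∂x − ∂B₁/∂y = -2*x - 4
∇×B = (6*x - 4, -6*y + 6, -2*x - 4)
At (-2, 1, 2): (-16, 0, 0).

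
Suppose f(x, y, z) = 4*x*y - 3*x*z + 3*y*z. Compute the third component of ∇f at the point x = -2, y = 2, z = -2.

(∇f)_3 = ∂f/∂z = -3*x + 3*y
At (-2, 2, -2): 12.

12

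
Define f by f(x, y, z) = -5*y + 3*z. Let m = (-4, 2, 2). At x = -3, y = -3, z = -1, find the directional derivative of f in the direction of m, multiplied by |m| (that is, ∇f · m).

-4

∂f/∂x = 0
∂f/∂y = -5
∂f/∂z = 3
∇f at (-3, -3, -1) = (0, -5, 3)
∇f · m = (0)(-4) + (-5)(2) + (3)(2) = -4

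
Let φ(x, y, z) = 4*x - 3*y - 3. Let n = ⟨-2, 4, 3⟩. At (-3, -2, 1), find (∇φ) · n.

-20

∂φ/∂x = 4
∂φ/∂y = -3
∂φ/∂z = 0
∇φ at (-3, -2, 1) = (4, -3, 0)
∇φ · n = (4)(-2) + (-3)(4) + (0)(3) = -20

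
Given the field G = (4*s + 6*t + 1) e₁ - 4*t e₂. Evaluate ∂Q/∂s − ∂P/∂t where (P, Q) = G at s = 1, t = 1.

∂G₂/∂s = 0
∂G₁/∂t = 6
Scalar curl = -6
At (1, 1): -6.

-6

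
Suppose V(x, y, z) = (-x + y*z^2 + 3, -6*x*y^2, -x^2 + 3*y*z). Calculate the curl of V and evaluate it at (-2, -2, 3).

(∇×V)₁ = ∂V₃/∂y − ∂V₂/∂z = 3*z
(∇×V)₂ = ∂V₁/∂z − ∂V₃/∂x = 2*x + 2*y*z
(∇×V)₃ = ∂V₂/∂x − ∂V₁/∂y = -6*y^2 - z^2
∇×V = (3*z, 2*x + 2*y*z, -6*y^2 - z^2)
At (-2, -2, 3): (9, -16, -33).

(9, -16, -33)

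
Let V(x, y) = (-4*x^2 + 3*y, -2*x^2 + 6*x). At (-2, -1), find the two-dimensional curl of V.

∂V₂/∂x = -4*x + 6
∂V₁/∂y = 3
Scalar curl = -4*x + 3
At (-2, -1): 11.

11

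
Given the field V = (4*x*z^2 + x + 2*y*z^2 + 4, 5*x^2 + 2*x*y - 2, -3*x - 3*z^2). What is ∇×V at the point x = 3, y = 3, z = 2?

(∇×V)₁ = ∂V₃/∂y − ∂V₂/∂z = 0
(∇×V)₂ = ∂V₁/∂z − ∂V₃/∂x = 8*x*z + 4*y*z + 3
(∇×V)₃ = ∂V₂/∂x − ∂V₁/∂y = 10*x + 2*y - 2*z^2
∇×V = (0, 8*x*z + 4*y*z + 3, 10*x + 2*y - 2*z^2)
At (3, 3, 2): (0, 75, 28).

(0, 75, 28)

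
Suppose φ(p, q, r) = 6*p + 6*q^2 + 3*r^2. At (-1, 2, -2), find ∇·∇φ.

18

∂²φ/∂p² = 0
∂²φ/∂q² = 12
∂²φ/∂r² = 6
∇²φ = 18
At (-1, 2, -2): 18.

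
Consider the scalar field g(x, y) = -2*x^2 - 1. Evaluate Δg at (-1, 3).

-4

∂²g/∂x² = -4
∂²g/∂y² = 0
∇²g = -4
At (-1, 3): -4.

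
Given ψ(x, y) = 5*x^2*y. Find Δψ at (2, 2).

∂²ψ/∂x² = 10*y
∂²ψ/∂y² = 0
∇²ψ = 10*y
At (2, 2): 20.

20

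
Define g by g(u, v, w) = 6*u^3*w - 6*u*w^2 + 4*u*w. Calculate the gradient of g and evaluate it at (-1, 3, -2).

∂g/∂u = 18*u^2*w - 6*w^2 + 4*w
∂g/∂v = 0
∂g/∂w = 6*u^3 - 12*u*w + 4*u
∇g = (18*u^2*w - 6*w^2 + 4*w, 0, 6*u^3 - 12*u*w + 4*u)
At (-1, 3, -2): (-68, 0, -34).

(-68, 0, -34)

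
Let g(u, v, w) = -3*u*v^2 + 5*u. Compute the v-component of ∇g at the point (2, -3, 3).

(∇g)_2 = ∂g/∂v = -6*u*v
At (2, -3, 3): 36.

36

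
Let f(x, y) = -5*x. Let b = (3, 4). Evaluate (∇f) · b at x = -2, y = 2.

-15

∂f/∂x = -5
∂f/∂y = 0
∇f at (-2, 2) = (-5, 0)
∇f · b = (-5)(3) + (0)(4) = -15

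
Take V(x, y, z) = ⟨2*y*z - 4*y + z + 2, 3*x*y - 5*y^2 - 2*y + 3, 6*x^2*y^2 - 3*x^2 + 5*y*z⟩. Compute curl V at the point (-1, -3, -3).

(-51, 97, 1)

(∇×V)₁ = ∂V₃/∂y − ∂V₂/∂z = 12*x^2*y + 5*z
(∇×V)₂ = ∂V₁/∂z − ∂V₃/∂x = -12*x*y^2 + 6*x + 2*y + 1
(∇×V)₃ = ∂V₂/∂x − ∂V₁/∂y = 3*y - 2*z + 4
∇×V = (12*x^2*y + 5*z, -12*x*y^2 + 6*x + 2*y + 1, 3*y - 2*z + 4)
At (-1, -3, -3): (-51, 97, 1).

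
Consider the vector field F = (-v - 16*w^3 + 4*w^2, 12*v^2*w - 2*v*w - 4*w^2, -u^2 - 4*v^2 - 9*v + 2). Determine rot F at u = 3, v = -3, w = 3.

(-75, -402, 1)

(∇×F)₁ = ∂F₃/∂v − ∂F₂/∂w = -12*v^2 - 6*v + 8*w - 9
(∇×F)₂ = ∂F₁/∂w − ∂F₃/∂u = 2*u - 48*w^2 + 8*w
(∇×F)₃ = ∂F₂/∂u − ∂F₁/∂v = 1
∇×F = (-12*v^2 - 6*v + 8*w - 9, 2*u - 48*w^2 + 8*w, 1)
At (3, -3, 3): (-75, -402, 1).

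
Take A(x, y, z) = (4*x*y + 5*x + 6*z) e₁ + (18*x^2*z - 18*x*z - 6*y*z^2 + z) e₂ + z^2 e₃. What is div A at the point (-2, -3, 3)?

-55

∂A₁/∂x = 4*y + 5
∂A₂/∂y = -6*z^2
∂A₃/∂z = 2*z
∇·A = 4*y - 6*z^2 + 2*z + 5
At (-2, -3, 3): -55.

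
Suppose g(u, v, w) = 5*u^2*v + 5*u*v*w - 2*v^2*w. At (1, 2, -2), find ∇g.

∂g/∂u = 10*u*v + 5*v*w
∂g/∂v = 5*u^2 + 5*u*w - 4*v*w
∂g/∂w = 5*u*v - 2*v^2
∇g = (10*u*v + 5*v*w, 5*u^2 + 5*u*w - 4*v*w, 5*u*v - 2*v^2)
At (1, 2, -2): (0, 11, 2).

(0, 11, 2)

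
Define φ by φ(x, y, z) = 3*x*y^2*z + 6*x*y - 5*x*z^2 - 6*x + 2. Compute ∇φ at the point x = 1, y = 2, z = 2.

∂φ/∂x = 3*y^2*z + 6*y - 5*z^2 - 6
∂φ/∂y = 6*x*y*z + 6*x
∂φ/∂z = 3*x*y^2 - 10*x*z
∇φ = (3*y^2*z + 6*y - 5*z^2 - 6, 6*x*y*z + 6*x, 3*x*y^2 - 10*x*z)
At (1, 2, 2): (10, 30, -8).

(10, 30, -8)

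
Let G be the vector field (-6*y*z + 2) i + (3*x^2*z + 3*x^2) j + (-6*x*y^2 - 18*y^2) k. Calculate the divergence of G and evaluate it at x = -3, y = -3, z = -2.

0

∂G₁/∂x = 0
∂G₂/∂y = 0
∂G₃/∂z = 0
∇·G = 0
At (-3, -3, -2): 0.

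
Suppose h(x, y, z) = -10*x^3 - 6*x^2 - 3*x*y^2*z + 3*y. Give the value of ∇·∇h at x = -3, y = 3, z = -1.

∂²h/∂x² = -12*(5*x + 1)
∂²h/∂y² = -6*x*z
∂²h/∂z² = 0
∇²h = -6*x*z - 60*x - 12
At (-3, 3, -1): 150.

150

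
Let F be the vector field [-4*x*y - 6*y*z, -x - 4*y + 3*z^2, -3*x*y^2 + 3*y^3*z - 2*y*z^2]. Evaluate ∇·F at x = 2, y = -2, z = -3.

-44

∂F₁/∂x = -4*y
∂F₂/∂y = -4
∂F₃/∂z = 3*y^3 - 4*y*z
∇·F = 3*y^3 - 4*y*z - 4*y - 4
At (2, -2, -3): -44.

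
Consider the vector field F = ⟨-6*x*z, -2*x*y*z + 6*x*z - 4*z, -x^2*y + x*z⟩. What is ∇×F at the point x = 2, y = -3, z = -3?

(∇×F)₁ = ∂F₃/∂y − ∂F₂/∂z = -x^2 + 2*x*y - 6*x + 4
(∇×F)₂ = ∂F₁/∂z − ∂F₃/∂x = 2*x*y - 6*x - z
(∇×F)₃ = ∂F₂/∂x − ∂F₁/∂y = -2*y*z + 6*z
∇×F = (-x^2 + 2*x*y - 6*x + 4, 2*x*y - 6*x - z, -2*y*z + 6*z)
At (2, -3, -3): (-24, -21, -36).

(-24, -21, -36)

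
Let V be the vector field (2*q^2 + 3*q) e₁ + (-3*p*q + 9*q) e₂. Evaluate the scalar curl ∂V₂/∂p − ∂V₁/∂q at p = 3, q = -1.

∂V₂/∂p = -3*q
∂V₁/∂q = 4*q + 3
Scalar curl = -7*q - 3
At (3, -1): 4.

4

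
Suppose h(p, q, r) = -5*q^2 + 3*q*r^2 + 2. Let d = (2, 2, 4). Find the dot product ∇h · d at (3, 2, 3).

∂h/∂p = 0
∂h/∂q = -10*q + 3*r^2
∂h/∂r = 6*q*r
∇h at (3, 2, 3) = (0, 7, 36)
∇h · d = (0)(2) + (7)(2) + (36)(4) = 158

158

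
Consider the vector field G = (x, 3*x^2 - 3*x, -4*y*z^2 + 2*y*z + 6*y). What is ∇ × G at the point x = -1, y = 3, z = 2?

(∇×G)₁ = ∂G₃/∂y − ∂G₂/∂z = -4*z^2 + 2*z + 6
(∇×G)₂ = ∂G₁/∂z − ∂G₃/∂x = 0
(∇×G)₃ = ∂G₂/∂x − ∂G₁/∂y = 6*x - 3
∇×G = (-4*z^2 + 2*z + 6, 0, 6*x - 3)
At (-1, 3, 2): (-6, 0, -9).

(-6, 0, -9)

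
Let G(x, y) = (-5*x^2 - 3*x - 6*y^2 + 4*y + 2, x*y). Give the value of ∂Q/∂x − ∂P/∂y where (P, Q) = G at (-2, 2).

22

∂G₂/∂x = y
∂G₁/∂y = -12*y + 4
Scalar curl = 13*y - 4
At (-2, 2): 22.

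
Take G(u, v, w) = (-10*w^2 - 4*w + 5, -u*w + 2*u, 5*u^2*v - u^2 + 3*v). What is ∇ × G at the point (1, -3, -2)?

(9, 68, 4)

(∇×G)₁ = ∂G₃/∂v − ∂G₂/∂w = 5*u^2 + u + 3
(∇×G)₂ = ∂G₁/∂w − ∂G₃/∂u = -10*u*v + 2*u - 20*w - 4
(∇×G)₃ = ∂G₂/∂u − ∂G₁/∂v = -w + 2
∇×G = (5*u^2 + u + 3, -10*u*v + 2*u - 20*w - 4, -w + 2)
At (1, -3, -2): (9, 68, 4).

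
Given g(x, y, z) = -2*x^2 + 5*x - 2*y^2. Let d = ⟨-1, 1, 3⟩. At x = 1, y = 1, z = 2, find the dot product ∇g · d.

∂g/∂x = -4*x + 5
∂g/∂y = -4*y
∂g/∂z = 0
∇g at (1, 1, 2) = (1, -4, 0)
∇g · d = (1)(-1) + (-4)(1) + (0)(3) = -5

-5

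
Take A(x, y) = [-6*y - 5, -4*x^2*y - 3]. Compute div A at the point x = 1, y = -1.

∂A₁/∂x = 0
∂A₂/∂y = -4*x^2
∇·A = -4*x^2
At (1, -1): -4.

-4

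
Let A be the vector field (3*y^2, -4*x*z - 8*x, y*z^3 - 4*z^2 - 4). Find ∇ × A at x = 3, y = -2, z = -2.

(∇×A)₁ = ∂A₃/∂y − ∂A₂/∂z = 4*x + z^3
(∇×A)₂ = ∂A₁/∂z − ∂A₃/∂x = 0
(∇×A)₃ = ∂A₂/∂x − ∂A₁/∂y = -6*y - 4*z - 8
∇×A = (4*x + z^3, 0, -6*y - 4*z - 8)
At (3, -2, -2): (4, 0, 12).

(4, 0, 12)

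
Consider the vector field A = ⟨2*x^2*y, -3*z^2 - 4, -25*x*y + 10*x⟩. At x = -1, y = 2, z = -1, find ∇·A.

∂A₁/∂x = 4*x*y
∂A₂/∂y = 0
∂A₃/∂z = 0
∇·A = 4*x*y
At (-1, 2, -1): -8.

-8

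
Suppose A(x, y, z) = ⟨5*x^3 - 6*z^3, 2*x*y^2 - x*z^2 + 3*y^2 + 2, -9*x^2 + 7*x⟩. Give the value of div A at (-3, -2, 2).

147

∂A₁/∂x = 15*x^2
∂A₂/∂y = 4*x*y + 6*y
∂A₃/∂z = 0
∇·A = 15*x^2 + 4*x*y + 6*y
At (-3, -2, 2): 147.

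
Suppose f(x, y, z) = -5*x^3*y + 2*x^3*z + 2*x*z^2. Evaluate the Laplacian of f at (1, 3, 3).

∂²f/∂x² = 6*x*(-5*y + 2*z)
∂²f/∂y² = 0
∂²f/∂z² = 4*x
∇²f = -30*x*y + 12*x*z + 4*x
At (1, 3, 3): -50.

-50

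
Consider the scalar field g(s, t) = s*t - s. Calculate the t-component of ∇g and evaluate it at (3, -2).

3

(∇g)_2 = ∂g/∂t = s
At (3, -2): 3.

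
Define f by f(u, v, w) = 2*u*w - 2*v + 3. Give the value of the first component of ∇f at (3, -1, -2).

-4

(∇f)_1 = ∂f/∂u = 2*w
At (3, -1, -2): -4.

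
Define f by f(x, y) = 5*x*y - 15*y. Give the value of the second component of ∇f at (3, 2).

(∇f)_2 = ∂f/∂y = 5*x - 15
At (3, 2): 0.

0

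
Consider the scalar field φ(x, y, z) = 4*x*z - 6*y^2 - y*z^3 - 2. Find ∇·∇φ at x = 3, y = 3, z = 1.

∂²φ/∂x² = 0
∂²φ/∂y² = -12
∂²φ/∂z² = -6*y*z
∇²φ = -6*y*z - 12
At (3, 3, 1): -30.

-30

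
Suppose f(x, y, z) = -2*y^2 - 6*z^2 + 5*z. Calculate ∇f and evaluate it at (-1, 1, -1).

(0, -4, 17)

∂f/∂x = 0
∂f/∂y = -4*y
∂f/∂z = -12*z + 5
∇f = (0, -4*y, -12*z + 5)
At (-1, 1, -1): (0, -4, 17).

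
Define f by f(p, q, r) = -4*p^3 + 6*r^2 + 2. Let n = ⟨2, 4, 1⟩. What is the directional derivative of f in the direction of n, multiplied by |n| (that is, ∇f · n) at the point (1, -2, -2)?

-48

∂f/∂p = -12*p^2
∂f/∂q = 0
∂f/∂r = 12*r
∇f at (1, -2, -2) = (-12, 0, -24)
∇f · n = (-12)(2) + (0)(4) + (-24)(1) = -48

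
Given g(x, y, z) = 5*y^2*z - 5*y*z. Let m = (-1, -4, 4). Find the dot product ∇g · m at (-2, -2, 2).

∂g/∂x = 0
∂g/∂y = 10*y*z - 5*z
∂g/∂z = 5*y^2 - 5*y
∇g at (-2, -2, 2) = (0, -50, 30)
∇g · m = (0)(-1) + (-50)(-4) + (30)(4) = 320

320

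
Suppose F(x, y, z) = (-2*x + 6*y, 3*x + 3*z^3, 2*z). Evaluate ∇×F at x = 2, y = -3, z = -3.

(∇×F)₁ = ∂F₃/∂y − ∂F₂/∂z = -9*z^2
(∇×F)₂ = ∂F₁/∂z − ∂F₃/∂x = 0
(∇×F)₃ = ∂F₂/∂x − ∂F₁/∂y = -3
∇×F = (-9*z^2, 0, -3)
At (2, -3, -3): (-81, 0, -3).

(-81, 0, -3)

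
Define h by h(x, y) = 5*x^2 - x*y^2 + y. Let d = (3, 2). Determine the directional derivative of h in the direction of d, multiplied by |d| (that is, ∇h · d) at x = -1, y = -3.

∂h/∂x = 10*x - y^2
∂h/∂y = -2*x*y + 1
∇h at (-1, -3) = (-19, -5)
∇h · d = (-19)(3) + (-5)(2) = -67

-67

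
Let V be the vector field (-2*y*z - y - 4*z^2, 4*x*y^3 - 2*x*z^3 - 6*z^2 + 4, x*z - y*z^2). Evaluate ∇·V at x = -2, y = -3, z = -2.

∂V₁/∂x = 0
∂V₂/∂y = 12*x*y^2
∂V₃/∂z = x - 2*y*z
∇·V = 12*x*y^2 + x - 2*y*z
At (-2, -3, -2): -230.

-230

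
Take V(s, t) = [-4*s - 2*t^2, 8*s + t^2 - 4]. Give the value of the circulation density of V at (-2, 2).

16

∂V₂/∂s = 8
∂V₁/∂t = -4*t
Scalar curl = 4*t + 8
At (-2, 2): 16.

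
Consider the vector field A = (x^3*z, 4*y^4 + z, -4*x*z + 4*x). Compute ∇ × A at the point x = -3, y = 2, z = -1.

(∇×A)₁ = ∂A₃/∂y − ∂A₂/∂z = -1
(∇×A)₂ = ∂A₁/∂z − ∂A₃/∂x = x^3 + 4*z - 4
(∇×A)₃ = ∂A₂/∂x − ∂A₁/∂y = 0
∇×A = (-1, x^3 + 4*z - 4, 0)
At (-3, 2, -1): (-1, -35, 0).

(-1, -35, 0)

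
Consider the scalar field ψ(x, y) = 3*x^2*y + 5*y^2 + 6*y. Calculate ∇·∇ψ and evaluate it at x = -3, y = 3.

28

∂²ψ/∂x² = 6*y
∂²ψ/∂y² = 10
∇²ψ = 6*y + 10
At (-3, 3): 28.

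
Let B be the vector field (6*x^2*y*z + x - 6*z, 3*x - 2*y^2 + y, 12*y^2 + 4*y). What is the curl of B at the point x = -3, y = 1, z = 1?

(28, 48, -51)

(∇×B)₁ = ∂B₃/∂y − ∂B₂/∂z = 24*y + 4
(∇×B)₂ = ∂B₁/∂z − ∂B₃/∂x = 6*x^2*y - 6
(∇×B)₃ = ∂B₂/∂x − ∂B₁/∂y = -6*x^2*z + 3
∇×B = (24*y + 4, 6*x^2*y - 6, -6*x^2*z + 3)
At (-3, 1, 1): (28, 48, -51).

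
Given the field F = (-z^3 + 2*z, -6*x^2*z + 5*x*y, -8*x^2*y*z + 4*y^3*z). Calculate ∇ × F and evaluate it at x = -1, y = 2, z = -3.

(-114, 71, -26)

(∇×F)₁ = ∂F₃/∂y − ∂F₂/∂z = -8*x^2*z + 6*x^2 + 12*y^2*z
(∇×F)₂ = ∂F₁/∂z − ∂F₃/∂x = 16*x*y*z - 3*z^2 + 2
(∇×F)₃ = ∂F₂/∂x − ∂F₁/∂y = -12*x*z + 5*y
∇×F = (-8*x^2*z + 6*x^2 + 12*y^2*z, 16*x*y*z - 3*z^2 + 2, -12*x*z + 5*y)
At (-1, 2, -3): (-114, 71, -26).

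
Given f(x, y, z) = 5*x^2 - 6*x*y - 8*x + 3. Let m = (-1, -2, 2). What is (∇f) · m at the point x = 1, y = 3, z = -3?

28

∂f/∂x = 10*x - 6*y - 8
∂f/∂y = -6*x
∂f/∂z = 0
∇f at (1, 3, -3) = (-16, -6, 0)
∇f · m = (-16)(-1) + (-6)(-2) + (0)(2) = 28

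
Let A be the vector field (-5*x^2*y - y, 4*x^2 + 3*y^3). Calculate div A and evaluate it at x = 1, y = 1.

-1

∂A₁/∂x = -10*x*y
∂A₂/∂y = 9*y^2
∇·A = -10*x*y + 9*y^2
At (1, 1): -1.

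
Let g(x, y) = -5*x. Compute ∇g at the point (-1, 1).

(-5, 0)

∂g/∂x = -5
∂g/∂y = 0
∇g = (-5, 0)
At (-1, 1): (-5, 0).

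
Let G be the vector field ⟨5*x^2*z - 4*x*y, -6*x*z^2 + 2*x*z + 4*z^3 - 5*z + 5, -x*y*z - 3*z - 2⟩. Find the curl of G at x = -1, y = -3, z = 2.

(-63, -1, -24)

(∇×G)₁ = ∂G₃/∂y − ∂G₂/∂z = 11*x*z - 2*x - 12*z^2 + 5
(∇×G)₂ = ∂G₁/∂z − ∂G₃/∂x = 5*x^2 + y*z
(∇×G)₃ = ∂G₂/∂x − ∂G₁/∂y = 4*x - 6*z^2 + 2*z
∇×G = (11*x*z - 2*x - 12*z^2 + 5, 5*x^2 + y*z, 4*x - 6*z^2 + 2*z)
At (-1, -3, 2): (-63, -1, -24).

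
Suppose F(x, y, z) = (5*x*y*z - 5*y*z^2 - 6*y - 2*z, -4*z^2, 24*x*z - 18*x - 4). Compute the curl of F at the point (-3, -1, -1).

(-8, 45, -4)

(∇×F)₁ = ∂F₃/∂y − ∂F₂/∂z = 8*z
(∇×F)₂ = ∂F₁/∂z − ∂F₃/∂x = 5*x*y - 10*y*z - 24*z + 16
(∇×F)₃ = ∂F₂/∂x − ∂F₁/∂y = -5*x*z + 5*z^2 + 6
∇×F = (8*z, 5*x*y - 10*y*z - 24*z + 16, -5*x*z + 5*z^2 + 6)
At (-3, -1, -1): (-8, 45, -4).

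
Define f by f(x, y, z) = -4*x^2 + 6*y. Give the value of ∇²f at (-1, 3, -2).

-8

∂²f/∂x² = -8
∂²f/∂y² = 0
∂²f/∂z² = 0
∇²f = -8
At (-1, 3, -2): -8.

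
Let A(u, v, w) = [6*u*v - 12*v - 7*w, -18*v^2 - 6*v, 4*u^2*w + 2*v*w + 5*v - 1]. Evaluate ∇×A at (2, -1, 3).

(∇×A)₁ = ∂A₃/∂v − ∂A₂/∂w = 2*w + 5
(∇×A)₂ = ∂A₁/∂w − ∂A₃/∂u = -8*u*w - 7
(∇×A)₃ = ∂A₂/∂u − ∂A₁/∂v = -6*u + 12
∇×A = (2*w + 5, -8*u*w - 7, -6*u + 12)
At (2, -1, 3): (11, -55, 0).

(11, -55, 0)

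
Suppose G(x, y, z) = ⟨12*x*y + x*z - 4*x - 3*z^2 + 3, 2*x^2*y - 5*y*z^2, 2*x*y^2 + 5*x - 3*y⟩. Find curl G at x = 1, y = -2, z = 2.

(∇×G)₁ = ∂G₃/∂y − ∂G₂/∂z = 4*x*y + 10*y*z - 3
(∇×G)₂ = ∂G₁/∂z − ∂G₃/∂x = x - 2*y^2 - 6*z - 5
(∇×G)₃ = ∂G₂/∂x − ∂G₁/∂y = 4*x*y - 12*x
∇×G = (4*x*y + 10*y*z - 3, x - 2*y^2 - 6*z - 5, 4*x*y - 12*x)
At (1, -2, 2): (-51, -24, -20).

(-51, -24, -20)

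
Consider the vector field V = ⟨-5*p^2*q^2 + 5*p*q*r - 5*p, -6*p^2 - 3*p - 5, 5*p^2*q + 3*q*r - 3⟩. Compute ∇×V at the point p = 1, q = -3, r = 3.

(∇×V)₁ = ∂V₃/∂q − ∂V₂/∂r = 5*p^2 + 3*r
(∇×V)₂ = ∂V₁/∂r − ∂V₃/∂p = -5*p*q
(∇×V)₃ = ∂V₂/∂p − ∂V₁/∂q = 10*p^2*q - 5*p*r - 12*p - 3
∇×V = (5*p^2 + 3*r, -5*p*q, 10*p^2*q - 5*p*r - 12*p - 3)
At (1, -3, 3): (14, 15, -60).

(14, 15, -60)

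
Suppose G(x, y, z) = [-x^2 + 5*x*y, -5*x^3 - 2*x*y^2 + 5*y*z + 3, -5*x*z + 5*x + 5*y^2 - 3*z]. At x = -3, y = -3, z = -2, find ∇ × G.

(-15, -15, -138)

(∇×G)₁ = ∂G₃/∂y − ∂G₂/∂z = 5*y
(∇×G)₂ = ∂G₁/∂z − ∂G₃/∂x = 5*z - 5
(∇×G)₃ = ∂G₂/∂x − ∂G₁/∂y = -15*x^2 - 5*x - 2*y^2
∇×G = (5*y, 5*z - 5, -15*x^2 - 5*x - 2*y^2)
At (-3, -3, -2): (-15, -15, -138).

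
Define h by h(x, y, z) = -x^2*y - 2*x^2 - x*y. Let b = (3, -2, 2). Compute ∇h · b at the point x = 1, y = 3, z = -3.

∂h/∂x = -2*x*y - 4*x - y
∂h/∂y = -x^2 - x
∂h/∂z = 0
∇h at (1, 3, -3) = (-13, -2, 0)
∇h · b = (-13)(3) + (-2)(-2) + (0)(2) = -35

-35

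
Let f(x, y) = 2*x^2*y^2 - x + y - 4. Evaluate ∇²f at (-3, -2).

∂²f/∂x² = 4*y^2
∂²f/∂y² = 4*x^2
∇²f = 4*x^2 + 4*y^2
At (-3, -2): 52.

52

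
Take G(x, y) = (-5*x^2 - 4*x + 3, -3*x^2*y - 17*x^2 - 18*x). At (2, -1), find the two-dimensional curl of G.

-74

∂G₂/∂x = -6*x*y - 34*x - 18
∂G₁/∂y = 0
Scalar curl = -6*x*y - 34*x - 18
At (2, -1): -74.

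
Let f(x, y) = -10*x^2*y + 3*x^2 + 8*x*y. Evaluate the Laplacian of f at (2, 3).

-54

∂²f/∂x² = 2*(-10*y + 3)
∂²f/∂y² = 0
∇²f = -20*y + 6
At (2, 3): -54.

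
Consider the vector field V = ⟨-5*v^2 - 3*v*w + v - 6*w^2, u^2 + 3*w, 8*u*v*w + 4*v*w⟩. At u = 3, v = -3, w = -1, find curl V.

(-31, -3, -28)

(∇×V)₁ = ∂V₃/∂v − ∂V₂/∂w = 8*u*w + 4*w - 3
(∇×V)₂ = ∂V₁/∂w − ∂V₃/∂u = -8*v*w - 3*v - 12*w
(∇×V)₃ = ∂V₂/∂u − ∂V₁/∂v = 2*u + 10*v + 3*w - 1
∇×V = (8*u*w + 4*w - 3, -8*v*w - 3*v - 12*w, 2*u + 10*v + 3*w - 1)
At (3, -3, -1): (-31, -3, -28).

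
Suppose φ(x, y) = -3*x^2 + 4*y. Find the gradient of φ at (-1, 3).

(6, 4)

∂φ/∂x = -6*x
∂φ/∂y = 4
∇φ = (-6*x, 4)
At (-1, 3): (6, 4).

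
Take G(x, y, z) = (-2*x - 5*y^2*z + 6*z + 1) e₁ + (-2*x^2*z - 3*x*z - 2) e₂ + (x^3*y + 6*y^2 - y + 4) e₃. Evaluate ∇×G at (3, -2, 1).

(29, 40, -35)

(∇×G)₁ = ∂G₃/∂y − ∂G₂/∂z = x^3 + 2*x^2 + 3*x + 12*y - 1
(∇×G)₂ = ∂G₁/∂z − ∂G₃/∂x = -3*x^2*y - 5*y^2 + 6
(∇×G)₃ = ∂G₂/∂x − ∂G₁/∂y = -4*x*z + 10*y*z - 3*z
∇×G = (x^3 + 2*x^2 + 3*x + 12*y - 1, -3*x^2*y - 5*y^2 + 6, -4*x*z + 10*y*z - 3*z)
At (3, -2, 1): (29, 40, -35).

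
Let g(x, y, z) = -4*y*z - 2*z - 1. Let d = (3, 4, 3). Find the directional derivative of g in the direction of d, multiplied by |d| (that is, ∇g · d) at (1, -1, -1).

∂g/∂x = 0
∂g/∂y = -4*z
∂g/∂z = -4*y - 2
∇g at (1, -1, -1) = (0, 4, 2)
∇g · d = (0)(3) + (4)(4) + (2)(3) = 22

22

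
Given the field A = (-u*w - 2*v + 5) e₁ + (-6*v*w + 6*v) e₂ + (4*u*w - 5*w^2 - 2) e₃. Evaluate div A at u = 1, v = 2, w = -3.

∂A₁/∂u = -w
∂A₂/∂v = -6*w + 6
∂A₃/∂w = 4*u - 10*w
∇·A = 4*u - 17*w + 6
At (1, 2, -3): 61.

61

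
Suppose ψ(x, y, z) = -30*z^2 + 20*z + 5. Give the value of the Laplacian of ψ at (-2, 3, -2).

∂²ψ/∂x² = 0
∂²ψ/∂y² = 0
∂²ψ/∂z² = -60
∇²ψ = -60
At (-2, 3, -2): -60.

-60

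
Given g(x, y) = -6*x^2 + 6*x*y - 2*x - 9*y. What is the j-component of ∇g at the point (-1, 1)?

-15

(∇g)_2 = ∂g/∂y = 6*x - 9
At (-1, 1): -15.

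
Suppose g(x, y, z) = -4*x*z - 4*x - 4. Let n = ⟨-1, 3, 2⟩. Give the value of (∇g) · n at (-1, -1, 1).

∂g/∂x = -4*z - 4
∂g/∂y = 0
∂g/∂z = -4*x
∇g at (-1, -1, 1) = (-8, 0, 4)
∇g · n = (-8)(-1) + (0)(3) + (4)(2) = 16

16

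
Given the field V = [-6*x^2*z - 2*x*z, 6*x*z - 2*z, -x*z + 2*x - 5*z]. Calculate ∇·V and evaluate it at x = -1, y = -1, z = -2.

∂V₁/∂x = -12*x*z - 2*z
∂V₂/∂y = 0
∂V₃/∂z = -x - 5
∇·V = -12*x*z - x - 2*z - 5
At (-1, -1, -2): -24.

-24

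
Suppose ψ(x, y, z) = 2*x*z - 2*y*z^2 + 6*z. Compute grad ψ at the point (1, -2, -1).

∂ψ/∂x = 2*z
∂ψ/∂y = -2*z^2
∂ψ/∂z = 2*x - 4*y*z + 6
∇ψ = (2*z, -2*z^2, 2*x - 4*y*z + 6)
At (1, -2, -1): (-2, -2, 0).

(-2, -2, 0)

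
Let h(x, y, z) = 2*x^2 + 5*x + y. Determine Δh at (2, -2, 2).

4

∂²h/∂x² = 4
∂²h/∂y² = 0
∂²h/∂z² = 0
∇²h = 4
At (2, -2, 2): 4.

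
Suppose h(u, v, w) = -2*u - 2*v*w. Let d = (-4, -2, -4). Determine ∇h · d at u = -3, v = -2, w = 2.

0

∂h/∂u = -2
∂h/∂v = -2*w
∂h/∂w = -2*v
∇h at (-3, -2, 2) = (-2, -4, 4)
∇h · d = (-2)(-4) + (-4)(-2) + (4)(-4) = 0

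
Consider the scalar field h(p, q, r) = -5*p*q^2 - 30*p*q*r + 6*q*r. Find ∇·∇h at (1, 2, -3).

∂²h/∂p² = 0
∂²h/∂q² = -10*p
∂²h/∂r² = 0
∇²h = -10*p
At (1, 2, -3): -10.

-10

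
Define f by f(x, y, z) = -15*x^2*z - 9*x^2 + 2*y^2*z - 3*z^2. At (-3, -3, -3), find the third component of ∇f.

(∇f)_3 = ∂f/∂z = -15*x^2 + 2*y^2 - 6*z
At (-3, -3, -3): -99.

-99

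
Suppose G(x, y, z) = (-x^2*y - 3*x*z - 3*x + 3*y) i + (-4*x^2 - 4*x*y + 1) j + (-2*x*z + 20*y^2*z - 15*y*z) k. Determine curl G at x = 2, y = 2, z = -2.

(∇×G)₁ = ∂G₃/∂y − ∂G₂/∂z = 40*y*z - 15*z
(∇×G)₂ = ∂G₁/∂z − ∂G₃/∂x = -3*x + 2*z
(∇×G)₃ = ∂G₂/∂x − ∂G₁/∂y = x^2 - 8*x - 4*y - 3
∇×G = (40*y*z - 15*z, -3*x + 2*z, x^2 - 8*x - 4*y - 3)
At (2, 2, -2): (-130, -10, -23).

(-130, -10, -23)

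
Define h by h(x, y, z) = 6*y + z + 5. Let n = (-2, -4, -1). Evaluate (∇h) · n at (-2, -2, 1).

∂h/∂x = 0
∂h/∂y = 6
∂h/∂z = 1
∇h at (-2, -2, 1) = (0, 6, 1)
∇h · n = (0)(-2) + (6)(-4) + (1)(-1) = -25

-25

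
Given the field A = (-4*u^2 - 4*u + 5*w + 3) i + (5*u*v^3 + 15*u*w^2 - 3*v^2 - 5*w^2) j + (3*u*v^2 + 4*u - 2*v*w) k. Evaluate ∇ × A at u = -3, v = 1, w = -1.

(-116, -2, 20)

(∇×A)₁ = ∂A₃/∂v − ∂A₂/∂w = 6*u*v - 30*u*w + 8*w
(∇×A)₂ = ∂A₁/∂w − ∂A₃/∂u = -3*v^2 + 1
(∇×A)₃ = ∂A₂/∂u − ∂A₁/∂v = 5*v^3 + 15*w^2
∇×A = (6*u*v - 30*u*w + 8*w, -3*v^2 + 1, 5*v^3 + 15*w^2)
At (-3, 1, -1): (-116, -2, 20).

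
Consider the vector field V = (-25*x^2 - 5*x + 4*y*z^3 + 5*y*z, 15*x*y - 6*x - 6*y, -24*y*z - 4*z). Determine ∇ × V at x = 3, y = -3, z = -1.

(∇×V)₁ = ∂V₃/∂y − ∂V₂/∂z = -24*z
(∇×V)₂ = ∂V₁/∂z − ∂V₃/∂x = 12*y*z^2 + 5*y
(∇×V)₃ = ∂V₂/∂x − ∂V₁/∂y = 15*y - 4*z^3 - 5*z - 6
∇×V = (-24*z, 12*y*z^2 + 5*y, 15*y - 4*z^3 - 5*z - 6)
At (3, -3, -1): (24, -51, -42).

(24, -51, -42)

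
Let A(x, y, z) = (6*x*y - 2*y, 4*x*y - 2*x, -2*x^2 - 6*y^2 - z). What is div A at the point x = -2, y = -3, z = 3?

∂A₁/∂x = 6*y
∂A₂/∂y = 4*x
∂A₃/∂z = -1
∇·A = 4*x + 6*y - 1
At (-2, -3, 3): -27.

-27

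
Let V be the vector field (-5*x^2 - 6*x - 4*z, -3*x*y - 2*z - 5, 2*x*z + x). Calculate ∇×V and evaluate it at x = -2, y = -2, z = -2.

(∇×V)₁ = ∂V₃/∂y − ∂V₂/∂z = 2
(∇×V)₂ = ∂V₁/∂z − ∂V₃/∂x = -2*z - 5
(∇×V)₃ = ∂V₂/∂x − ∂V₁/∂y = -3*y
∇×V = (2, -2*z - 5, -3*y)
At (-2, -2, -2): (2, -1, 6).

(2, -1, 6)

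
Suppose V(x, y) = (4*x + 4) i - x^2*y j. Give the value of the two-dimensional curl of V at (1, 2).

-4

∂V₂/∂x = -2*x*y
∂V₁/∂y = 0
Scalar curl = -2*x*y
At (1, 2): -4.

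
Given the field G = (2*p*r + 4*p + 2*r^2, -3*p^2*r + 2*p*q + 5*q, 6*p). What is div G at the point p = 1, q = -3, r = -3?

5

∂G₁/∂p = 2*r + 4
∂G₂/∂q = 2*p + 5
∂G₃/∂r = 0
∇·G = 2*p + 2*r + 9
At (1, -3, -3): 5.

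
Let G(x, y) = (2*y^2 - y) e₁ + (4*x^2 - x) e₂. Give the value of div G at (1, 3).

0

∂G₁/∂x = 0
∂G₂/∂y = 0
∇·G = 0
At (1, 3): 0.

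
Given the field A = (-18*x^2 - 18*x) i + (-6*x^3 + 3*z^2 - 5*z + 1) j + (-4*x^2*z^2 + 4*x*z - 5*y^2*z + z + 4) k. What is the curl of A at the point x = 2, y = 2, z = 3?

(∇×A)₁ = ∂A₃/∂y − ∂A₂/∂z = -10*y*z - 6*z + 5
(∇×A)₂ = ∂A₁/∂z − ∂A₃/∂x = 8*x*z^2 - 4*z
(∇×A)₃ = ∂A₂/∂x − ∂A₁/∂y = -18*x^2
∇×A = (-10*y*z - 6*z + 5, 8*x*z^2 - 4*z, -18*x^2)
At (2, 2, 3): (-73, 132, -72).

(-73, 132, -72)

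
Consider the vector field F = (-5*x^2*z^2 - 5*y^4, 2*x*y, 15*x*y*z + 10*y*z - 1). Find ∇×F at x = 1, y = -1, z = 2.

(∇×F)₁ = ∂F₃/∂y − ∂F₂/∂z = 15*x*z + 10*z
(∇×F)₂ = ∂F₁/∂z − ∂F₃/∂x = -10*x^2*z - 15*y*z
(∇×F)₃ = ∂F₂/∂x − ∂F₁/∂y = 20*y^3 + 2*y
∇×F = (15*x*z + 10*z, -10*x^2*z - 15*y*z, 20*y^3 + 2*y)
At (1, -1, 2): (50, 10, -22).

(50, 10, -22)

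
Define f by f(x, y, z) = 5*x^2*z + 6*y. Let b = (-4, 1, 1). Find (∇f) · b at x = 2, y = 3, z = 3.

-214

∂f/∂x = 10*x*z
∂f/∂y = 6
∂f/∂z = 5*x^2
∇f at (2, 3, 3) = (60, 6, 20)
∇f · b = (60)(-4) + (6)(1) + (20)(1) = -214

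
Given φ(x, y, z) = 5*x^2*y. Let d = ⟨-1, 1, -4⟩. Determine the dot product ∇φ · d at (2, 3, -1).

∂φ/∂x = 10*x*y
∂φ/∂y = 5*x^2
∂φ/∂z = 0
∇φ at (2, 3, -1) = (60, 20, 0)
∇φ · d = (60)(-1) + (20)(1) + (0)(-4) = -40

-40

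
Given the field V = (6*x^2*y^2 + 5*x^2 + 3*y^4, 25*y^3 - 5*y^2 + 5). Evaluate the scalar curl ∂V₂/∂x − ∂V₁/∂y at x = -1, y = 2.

-120

∂V₂/∂x = 0
∂V₁/∂y = 12*x^2*y + 12*y^3
Scalar curl = -12*x^2*y - 12*y^3
At (-1, 2): -120.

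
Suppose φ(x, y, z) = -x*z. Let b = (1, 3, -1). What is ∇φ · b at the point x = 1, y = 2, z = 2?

∂φ/∂x = -z
∂φ/∂y = 0
∂φ/∂z = -x
∇φ at (1, 2, 2) = (-2, 0, -1)
∇φ · b = (-2)(1) + (0)(3) + (-1)(-1) = -1

-1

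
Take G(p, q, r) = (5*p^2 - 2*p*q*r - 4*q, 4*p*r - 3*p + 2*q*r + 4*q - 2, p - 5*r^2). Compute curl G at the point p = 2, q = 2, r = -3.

(∇×G)₁ = ∂G₃/∂q − ∂G₂/∂r = -4*p - 2*q
(∇×G)₂ = ∂G₁/∂r − ∂G₃/∂p = -2*p*q - 1
(∇×G)₃ = ∂G₂/∂p − ∂G₁/∂q = 2*p*r + 4*r + 1
∇×G = (-4*p - 2*q, -2*p*q - 1, 2*p*r + 4*r + 1)
At (2, 2, -3): (-12, -9, -23).

(-12, -9, -23)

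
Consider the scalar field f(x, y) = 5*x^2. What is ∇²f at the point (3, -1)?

10

∂²f/∂x² = 10
∂²f/∂y² = 0
∇²f = 10
At (3, -1): 10.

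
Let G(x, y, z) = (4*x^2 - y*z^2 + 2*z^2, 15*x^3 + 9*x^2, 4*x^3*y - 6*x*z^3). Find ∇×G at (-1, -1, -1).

(∇×G)₁ = ∂G₃/∂y − ∂G₂/∂z = 4*x^3
(∇×G)₂ = ∂G₁/∂z − ∂G₃/∂x = -12*x^2*y - 2*y*z + 6*z^3 + 4*z
(∇×G)₃ = ∂G₂/∂x − ∂G₁/∂y = 45*x^2 + 18*x + z^2
∇×G = (4*x^3, -12*x^2*y - 2*y*z + 6*z^3 + 4*z, 45*x^2 + 18*x + z^2)
At (-1, -1, -1): (-4, 0, 28).

(-4, 0, 28)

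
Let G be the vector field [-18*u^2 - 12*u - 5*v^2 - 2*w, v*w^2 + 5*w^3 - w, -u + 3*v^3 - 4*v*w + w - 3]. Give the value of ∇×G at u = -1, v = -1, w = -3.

(∇×G)₁ = ∂G₃/∂v − ∂G₂/∂w = 9*v^2 - 2*v*w - 15*w^2 - 4*w + 1
(∇×G)₂ = ∂G₁/∂w − ∂G₃/∂u = -1
(∇×G)₃ = ∂G₂/∂u − ∂G₁/∂v = 10*v
∇×G = (9*v^2 - 2*v*w - 15*w^2 - 4*w + 1, -1, 10*v)
At (-1, -1, -3): (-119, -1, -10).

(-119, -1, -10)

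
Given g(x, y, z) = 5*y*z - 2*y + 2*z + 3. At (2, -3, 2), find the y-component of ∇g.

(∇g)_2 = ∂g/∂y = 5*z - 2
At (2, -3, 2): 8.

8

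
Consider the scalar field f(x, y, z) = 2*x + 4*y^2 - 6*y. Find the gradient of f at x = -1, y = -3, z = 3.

(2, -30, 0)

∂f/∂x = 2
∂f/∂y = 8*y - 6
∂f/∂z = 0
∇f = (2, 8*y - 6, 0)
At (-1, -3, 3): (2, -30, 0).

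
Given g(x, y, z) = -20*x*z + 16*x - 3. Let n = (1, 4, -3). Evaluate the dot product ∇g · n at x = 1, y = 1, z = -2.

∂g/∂x = -20*z + 16
∂g/∂y = 0
∂g/∂z = -20*x
∇g at (1, 1, -2) = (56, 0, -20)
∇g · n = (56)(1) + (0)(4) + (-20)(-3) = 116

116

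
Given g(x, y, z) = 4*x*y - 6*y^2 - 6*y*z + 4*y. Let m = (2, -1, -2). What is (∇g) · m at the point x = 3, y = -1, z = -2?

-60

∂g/∂x = 4*y
∂g/∂y = 4*x - 12*y - 6*z + 4
∂g/∂z = -6*y
∇g at (3, -1, -2) = (-4, 40, 6)
∇g · m = (-4)(2) + (40)(-1) + (6)(-2) = -60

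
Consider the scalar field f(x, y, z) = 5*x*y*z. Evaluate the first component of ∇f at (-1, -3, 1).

(∇f)_1 = ∂f/∂x = 5*y*z
At (-1, -3, 1): -15.

-15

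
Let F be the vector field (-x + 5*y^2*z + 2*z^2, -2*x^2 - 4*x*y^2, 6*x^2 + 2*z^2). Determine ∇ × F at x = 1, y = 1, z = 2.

(∇×F)₁ = ∂F₃/∂y − ∂F₂/∂z = 0
(∇×F)₂ = ∂F₁/∂z − ∂F₃/∂x = -12*x + 5*y^2 + 4*z
(∇×F)₃ = ∂F₂/∂x − ∂F₁/∂y = -4*x - 4*y^2 - 10*y*z
∇×F = (0, -12*x + 5*y^2 + 4*z, -4*x - 4*y^2 - 10*y*z)
At (1, 1, 2): (0, 1, -28).

(0, 1, -28)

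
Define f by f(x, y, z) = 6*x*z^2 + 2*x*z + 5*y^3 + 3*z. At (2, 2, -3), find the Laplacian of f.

84

∂²f/∂x² = 0
∂²f/∂y² = 30*y
∂²f/∂z² = 12*x
∇²f = 12*x + 30*y
At (2, 2, -3): 84.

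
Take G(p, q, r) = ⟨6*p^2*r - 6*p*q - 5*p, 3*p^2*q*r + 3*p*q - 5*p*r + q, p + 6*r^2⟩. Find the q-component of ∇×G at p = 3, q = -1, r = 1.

(∇×G)_2 = ∂G₁/∂r − ∂G₃/∂p
= 6*p^2 − (1)
= 6*p^2 - 1
At (3, -1, 1): 53.

53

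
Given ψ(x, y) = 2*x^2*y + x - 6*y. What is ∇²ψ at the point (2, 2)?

∂²ψ/∂x² = 4*y
∂²ψ/∂y² = 0
∇²ψ = 4*y
At (2, 2): 8.

8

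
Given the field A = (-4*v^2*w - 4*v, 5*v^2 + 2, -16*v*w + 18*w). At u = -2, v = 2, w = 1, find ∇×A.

(-16, -16, 20)

(∇×A)₁ = ∂A₃/∂v − ∂A₂/∂w = -16*w
(∇×A)₂ = ∂A₁/∂w − ∂A₃/∂u = -4*v^2
(∇×A)₃ = ∂A₂/∂u − ∂A₁/∂v = 8*v*w + 4
∇×A = (-16*w, -4*v^2, 8*v*w + 4)
At (-2, 2, 1): (-16, -16, 20).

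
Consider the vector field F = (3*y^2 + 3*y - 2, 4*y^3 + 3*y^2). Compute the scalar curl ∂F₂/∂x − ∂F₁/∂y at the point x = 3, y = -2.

9

∂F₂/∂x = 0
∂F₁/∂y = 6*y + 3
Scalar curl = -6*y - 3
At (3, -2): 9.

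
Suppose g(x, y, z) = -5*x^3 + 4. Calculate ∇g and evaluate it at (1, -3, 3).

(-15, 0, 0)

∂g/∂x = -15*x^2
∂g/∂y = 0
∂g/∂z = 0
∇g = (-15*x^2, 0, 0)
At (1, -3, 3): (-15, 0, 0).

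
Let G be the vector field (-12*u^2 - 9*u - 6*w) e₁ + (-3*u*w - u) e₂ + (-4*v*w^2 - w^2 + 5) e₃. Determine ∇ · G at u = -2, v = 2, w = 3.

-15

∂G₁/∂u = -24*u - 9
∂G₂/∂v = 0
∂G₃/∂w = -8*v*w - 2*w
∇·G = -24*u - 8*v*w - 2*w - 9
At (-2, 2, 3): -15.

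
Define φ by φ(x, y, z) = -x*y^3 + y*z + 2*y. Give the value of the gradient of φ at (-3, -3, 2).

∂φ/∂x = -y^3
∂φ/∂y = -3*x*y^2 + z + 2
∂φ/∂z = y
∇φ = (-y^3, -3*x*y^2 + z + 2, y)
At (-3, -3, 2): (27, 85, -3).

(27, 85, -3)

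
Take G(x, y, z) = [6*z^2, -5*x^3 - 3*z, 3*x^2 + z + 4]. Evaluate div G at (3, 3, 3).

1

∂G₁/∂x = 0
∂G₂/∂y = 0
∂G₃/∂z = 1
∇·G = 1
At (3, 3, 3): 1.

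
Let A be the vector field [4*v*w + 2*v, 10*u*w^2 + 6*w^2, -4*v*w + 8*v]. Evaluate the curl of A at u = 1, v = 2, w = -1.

(44, 8, 12)

(∇×A)₁ = ∂A₃/∂v − ∂A₂/∂w = -20*u*w - 16*w + 8
(∇×A)₂ = ∂A₁/∂w − ∂A₃/∂u = 4*v
(∇×A)₃ = ∂A₂/∂u − ∂A₁/∂v = 10*w^2 - 4*w - 2
∇×A = (-20*u*w - 16*w + 8, 4*v, 10*w^2 - 4*w - 2)
At (1, 2, -1): (44, 8, 12).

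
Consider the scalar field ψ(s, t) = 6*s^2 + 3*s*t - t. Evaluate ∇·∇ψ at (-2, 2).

∂²ψ/∂s² = 12
∂²ψ/∂t² = 0
∇²ψ = 12
At (-2, 2): 12.

12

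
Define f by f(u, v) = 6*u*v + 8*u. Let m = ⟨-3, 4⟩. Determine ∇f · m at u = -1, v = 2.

∂f/∂u = 6*v + 8
∂f/∂v = 6*u
∇f at (-1, 2) = (20, -6)
∇f · m = (20)(-3) + (-6)(4) = -84

-84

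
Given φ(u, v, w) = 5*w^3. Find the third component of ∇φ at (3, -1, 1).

15

(∇φ)_3 = ∂φ/∂w = 15*w^2
At (3, -1, 1): 15.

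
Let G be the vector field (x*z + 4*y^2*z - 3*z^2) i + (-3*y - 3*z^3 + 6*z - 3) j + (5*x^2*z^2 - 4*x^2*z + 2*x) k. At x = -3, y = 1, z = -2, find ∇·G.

-221

∂G₁/∂x = z
∂G₂/∂y = -3
∂G₃/∂z = 10*x^2*z - 4*x^2
∇·G = 10*x^2*z - 4*x^2 + z - 3
At (-3, 1, -2): -221.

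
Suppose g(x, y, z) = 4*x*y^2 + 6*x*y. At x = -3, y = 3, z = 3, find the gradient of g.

∂g/∂x = 4*y^2 + 6*y
∂g/∂y = 8*x*y + 6*x
∂g/∂z = 0
∇g = (4*y^2 + 6*y, 8*x*y + 6*x, 0)
At (-3, 3, 3): (54, -90, 0).

(54, -90, 0)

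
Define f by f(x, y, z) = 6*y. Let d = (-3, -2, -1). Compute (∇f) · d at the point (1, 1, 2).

∂f/∂x = 0
∂f/∂y = 6
∂f/∂z = 0
∇f at (1, 1, 2) = (0, 6, 0)
∇f · d = (0)(-3) + (6)(-2) + (0)(-1) = -12

-12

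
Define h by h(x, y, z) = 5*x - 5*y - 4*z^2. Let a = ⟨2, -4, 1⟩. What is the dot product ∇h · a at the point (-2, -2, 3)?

6

∂h/∂x = 5
∂h/∂y = -5
∂h/∂z = -8*z
∇h at (-2, -2, 3) = (5, -5, -24)
∇h · a = (5)(2) + (-5)(-4) + (-24)(1) = 6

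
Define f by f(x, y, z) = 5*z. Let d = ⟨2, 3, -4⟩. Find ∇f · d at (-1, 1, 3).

∂f/∂x = 0
∂f/∂y = 0
∂f/∂z = 5
∇f at (-1, 1, 3) = (0, 0, 5)
∇f · d = (0)(2) + (0)(3) + (5)(-4) = -20

-20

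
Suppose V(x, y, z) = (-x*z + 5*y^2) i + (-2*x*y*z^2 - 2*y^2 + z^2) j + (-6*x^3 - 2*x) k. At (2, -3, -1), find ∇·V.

9

∂V₁/∂x = -z
∂V₂/∂y = -2*x*z^2 - 4*y
∂V₃/∂z = 0
∇·V = -2*x*z^2 - 4*y - z
At (2, -3, -1): 9.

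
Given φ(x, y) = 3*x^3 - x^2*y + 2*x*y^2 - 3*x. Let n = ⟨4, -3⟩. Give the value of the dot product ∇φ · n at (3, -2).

∂φ/∂x = 9*x^2 - 2*x*y + 2*y^2 - 3
∂φ/∂y = -x^2 + 4*x*y
∇φ at (3, -2) = (98, -33)
∇φ · n = (98)(4) + (-33)(-3) = 491

491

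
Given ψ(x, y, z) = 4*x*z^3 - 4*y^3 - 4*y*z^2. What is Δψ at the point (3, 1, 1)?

∂²ψ/∂x² = 0
∂²ψ/∂y² = -24*y
∂²ψ/∂z² = 8*(3*x*z - y)
∇²ψ = 24*x*z - 32*y
At (3, 1, 1): 40.

40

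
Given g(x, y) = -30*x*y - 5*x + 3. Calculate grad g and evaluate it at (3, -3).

∂g/∂x = -30*y - 5
∂g/∂y = -30*x
∇g = (-30*y - 5, -30*x)
At (3, -3): (85, -90).

(85, -90)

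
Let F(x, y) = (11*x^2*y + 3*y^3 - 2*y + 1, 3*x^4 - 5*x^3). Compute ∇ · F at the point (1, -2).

-44

∂F₁/∂x = 22*x*y
∂F₂/∂y = 0
∇·F = 22*x*y
At (1, -2): -44.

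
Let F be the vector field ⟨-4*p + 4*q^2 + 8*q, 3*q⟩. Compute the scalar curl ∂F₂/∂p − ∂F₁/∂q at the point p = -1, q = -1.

∂F₂/∂p = 0
∂F₁/∂q = 8*q + 8
Scalar curl = -8*q - 8
At (-1, -1): 0.

0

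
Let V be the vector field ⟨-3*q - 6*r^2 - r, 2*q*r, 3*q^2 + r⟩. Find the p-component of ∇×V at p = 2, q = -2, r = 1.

(∇×V)_1 = ∂V₃/∂q − ∂V₂/∂r
= 6*q − (2*q)
= 4*q
At (2, -2, 1): -8.

-8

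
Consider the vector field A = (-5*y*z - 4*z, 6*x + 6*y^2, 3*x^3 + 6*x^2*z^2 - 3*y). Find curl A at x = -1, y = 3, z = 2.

(-3, 20, 16)

(∇×A)₁ = ∂A₃/∂y − ∂A₂/∂z = -3
(∇×A)₂ = ∂A₁/∂z − ∂A₃/∂x = -9*x^2 - 12*x*z^2 - 5*y - 4
(∇×A)₃ = ∂A₂/∂x − ∂A₁/∂y = 5*z + 6
∇×A = (-3, -9*x^2 - 12*x*z^2 - 5*y - 4, 5*z + 6)
At (-1, 3, 2): (-3, 20, 16).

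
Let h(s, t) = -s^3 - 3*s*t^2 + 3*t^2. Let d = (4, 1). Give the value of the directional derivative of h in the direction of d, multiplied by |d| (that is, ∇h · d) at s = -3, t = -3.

∂h/∂s = -3*s^2 - 3*t^2
∂h/∂t = -6*s*t + 6*t
∇h at (-3, -3) = (-54, -72)
∇h · d = (-54)(4) + (-72)(1) = -288

-288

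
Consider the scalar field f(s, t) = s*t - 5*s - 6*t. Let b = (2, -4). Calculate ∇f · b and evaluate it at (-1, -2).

14

∂f/∂s = t - 5
∂f/∂t = s - 6
∇f at (-1, -2) = (-7, -7)
∇f · b = (-7)(2) + (-7)(-4) = 14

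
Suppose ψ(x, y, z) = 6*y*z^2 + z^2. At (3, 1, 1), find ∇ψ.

(0, 6, 14)

∂ψ/∂x = 0
∂ψ/∂y = 6*z^2
∂ψ/∂z = 12*y*z + 2*z
∇ψ = (0, 6*z^2, 12*y*z + 2*z)
At (3, 1, 1): (0, 6, 14).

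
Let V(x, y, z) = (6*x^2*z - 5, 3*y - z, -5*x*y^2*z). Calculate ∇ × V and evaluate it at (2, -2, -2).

(∇×V)₁ = ∂V₃/∂y − ∂V₂/∂z = -10*x*y*z + 1
(∇×V)₂ = ∂V₁/∂z − ∂V₃/∂x = 6*x^2 + 5*y^2*z
(∇×V)₃ = ∂V₂/∂x − ∂V₁/∂y = 0
∇×V = (-10*x*y*z + 1, 6*x^2 + 5*y^2*z, 0)
At (2, -2, -2): (-79, -16, 0).

(-79, -16, 0)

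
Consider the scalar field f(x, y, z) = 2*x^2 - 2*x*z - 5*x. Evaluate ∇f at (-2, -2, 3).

∂f/∂x = 4*x - 2*z - 5
∂f/∂y = 0
∂f/∂z = -2*x
∇f = (4*x - 2*z - 5, 0, -2*x)
At (-2, -2, 3): (-19, 0, 4).

(-19, 0, 4)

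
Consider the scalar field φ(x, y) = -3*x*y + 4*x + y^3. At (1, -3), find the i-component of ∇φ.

(∇φ)_1 = ∂φ/∂x = -3*y + 4
At (1, -3): 13.

13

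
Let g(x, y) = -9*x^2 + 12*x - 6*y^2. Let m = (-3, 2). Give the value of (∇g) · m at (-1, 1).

-114

∂g/∂x = -18*x + 12
∂g/∂y = -12*y
∇g at (-1, 1) = (30, -12)
∇g · m = (30)(-3) + (-12)(2) = -114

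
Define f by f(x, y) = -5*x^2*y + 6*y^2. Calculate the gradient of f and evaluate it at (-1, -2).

(-20, -29)

∂f/∂x = -10*x*y
∂f/∂y = -5*x^2 + 12*y
∇f = (-10*x*y, -5*x^2 + 12*y)
At (-1, -2): (-20, -29).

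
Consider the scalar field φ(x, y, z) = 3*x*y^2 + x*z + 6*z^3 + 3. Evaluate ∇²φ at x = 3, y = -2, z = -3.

-90

∂²φ/∂x² = 0
∂²φ/∂y² = 6*x
∂²φ/∂z² = 36*z
∇²φ = 6*x + 36*z
At (3, -2, -3): -90.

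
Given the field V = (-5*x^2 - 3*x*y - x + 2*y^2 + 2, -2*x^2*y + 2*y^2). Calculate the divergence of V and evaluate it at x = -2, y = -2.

9

∂V₁/∂x = -10*x - 3*y - 1
∂V₂/∂y = -2*x^2 + 4*y
∇·V = -2*x^2 - 10*x + y - 1
At (-2, -2): 9.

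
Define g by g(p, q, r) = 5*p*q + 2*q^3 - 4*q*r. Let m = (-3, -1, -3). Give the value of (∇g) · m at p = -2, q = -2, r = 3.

∂g/∂p = 5*q
∂g/∂q = 5*p + 6*q^2 - 4*r
∂g/∂r = -4*q
∇g at (-2, -2, 3) = (-10, 2, 8)
∇g · m = (-10)(-3) + (2)(-1) + (8)(-3) = 4

4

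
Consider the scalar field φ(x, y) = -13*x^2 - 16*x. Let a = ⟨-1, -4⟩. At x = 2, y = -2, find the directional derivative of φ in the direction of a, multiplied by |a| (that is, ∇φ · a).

∂φ/∂x = -26*x - 16
∂φ/∂y = 0
∇φ at (2, -2) = (-68, 0)
∇φ · a = (-68)(-1) + (0)(-4) = 68

68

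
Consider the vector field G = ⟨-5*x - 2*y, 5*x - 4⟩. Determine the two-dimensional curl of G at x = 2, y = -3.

∂G₂/∂x = 5
∂G₁/∂y = -2
Scalar curl = 7
At (2, -3): 7.

7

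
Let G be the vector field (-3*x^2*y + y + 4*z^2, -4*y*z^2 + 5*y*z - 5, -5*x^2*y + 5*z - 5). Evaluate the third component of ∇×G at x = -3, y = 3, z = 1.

(∇×G)_3 = ∂G₂/∂x − ∂G₁/∂y
= 0 − (-3*x^2 + 1)
= 3*x^2 - 1
At (-3, 3, 1): 26.

26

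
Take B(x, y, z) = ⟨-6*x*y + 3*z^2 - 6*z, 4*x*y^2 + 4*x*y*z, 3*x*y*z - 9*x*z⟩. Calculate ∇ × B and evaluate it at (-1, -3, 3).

(∇×B)₁ = ∂B₃/∂y − ∂B₂/∂z = -4*x*y + 3*x*z
(∇×B)₂ = ∂B₁/∂z − ∂B₃/∂x = -3*y*z + 15*z - 6
(∇×B)₃ = ∂B₂/∂x − ∂B₁/∂y = 6*x + 4*y^2 + 4*y*z
∇×B = (-4*x*y + 3*x*z, -3*y*z + 15*z - 6, 6*x + 4*y^2 + 4*y*z)
At (-1, -3, 3): (-21, 66, -6).

(-21, 66, -6)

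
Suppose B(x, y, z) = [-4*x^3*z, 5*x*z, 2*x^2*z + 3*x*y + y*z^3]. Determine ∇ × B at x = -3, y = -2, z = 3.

(33, 150, 15)

(∇×B)₁ = ∂B₃/∂y − ∂B₂/∂z = -2*x + z^3
(∇×B)₂ = ∂B₁/∂z − ∂B₃/∂x = -4*x^3 - 4*x*z - 3*y
(∇×B)₃ = ∂B₂/∂x − ∂B₁/∂y = 5*z
∇×B = (-2*x + z^3, -4*x^3 - 4*x*z - 3*y, 5*z)
At (-3, -2, 3): (33, 150, 15).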